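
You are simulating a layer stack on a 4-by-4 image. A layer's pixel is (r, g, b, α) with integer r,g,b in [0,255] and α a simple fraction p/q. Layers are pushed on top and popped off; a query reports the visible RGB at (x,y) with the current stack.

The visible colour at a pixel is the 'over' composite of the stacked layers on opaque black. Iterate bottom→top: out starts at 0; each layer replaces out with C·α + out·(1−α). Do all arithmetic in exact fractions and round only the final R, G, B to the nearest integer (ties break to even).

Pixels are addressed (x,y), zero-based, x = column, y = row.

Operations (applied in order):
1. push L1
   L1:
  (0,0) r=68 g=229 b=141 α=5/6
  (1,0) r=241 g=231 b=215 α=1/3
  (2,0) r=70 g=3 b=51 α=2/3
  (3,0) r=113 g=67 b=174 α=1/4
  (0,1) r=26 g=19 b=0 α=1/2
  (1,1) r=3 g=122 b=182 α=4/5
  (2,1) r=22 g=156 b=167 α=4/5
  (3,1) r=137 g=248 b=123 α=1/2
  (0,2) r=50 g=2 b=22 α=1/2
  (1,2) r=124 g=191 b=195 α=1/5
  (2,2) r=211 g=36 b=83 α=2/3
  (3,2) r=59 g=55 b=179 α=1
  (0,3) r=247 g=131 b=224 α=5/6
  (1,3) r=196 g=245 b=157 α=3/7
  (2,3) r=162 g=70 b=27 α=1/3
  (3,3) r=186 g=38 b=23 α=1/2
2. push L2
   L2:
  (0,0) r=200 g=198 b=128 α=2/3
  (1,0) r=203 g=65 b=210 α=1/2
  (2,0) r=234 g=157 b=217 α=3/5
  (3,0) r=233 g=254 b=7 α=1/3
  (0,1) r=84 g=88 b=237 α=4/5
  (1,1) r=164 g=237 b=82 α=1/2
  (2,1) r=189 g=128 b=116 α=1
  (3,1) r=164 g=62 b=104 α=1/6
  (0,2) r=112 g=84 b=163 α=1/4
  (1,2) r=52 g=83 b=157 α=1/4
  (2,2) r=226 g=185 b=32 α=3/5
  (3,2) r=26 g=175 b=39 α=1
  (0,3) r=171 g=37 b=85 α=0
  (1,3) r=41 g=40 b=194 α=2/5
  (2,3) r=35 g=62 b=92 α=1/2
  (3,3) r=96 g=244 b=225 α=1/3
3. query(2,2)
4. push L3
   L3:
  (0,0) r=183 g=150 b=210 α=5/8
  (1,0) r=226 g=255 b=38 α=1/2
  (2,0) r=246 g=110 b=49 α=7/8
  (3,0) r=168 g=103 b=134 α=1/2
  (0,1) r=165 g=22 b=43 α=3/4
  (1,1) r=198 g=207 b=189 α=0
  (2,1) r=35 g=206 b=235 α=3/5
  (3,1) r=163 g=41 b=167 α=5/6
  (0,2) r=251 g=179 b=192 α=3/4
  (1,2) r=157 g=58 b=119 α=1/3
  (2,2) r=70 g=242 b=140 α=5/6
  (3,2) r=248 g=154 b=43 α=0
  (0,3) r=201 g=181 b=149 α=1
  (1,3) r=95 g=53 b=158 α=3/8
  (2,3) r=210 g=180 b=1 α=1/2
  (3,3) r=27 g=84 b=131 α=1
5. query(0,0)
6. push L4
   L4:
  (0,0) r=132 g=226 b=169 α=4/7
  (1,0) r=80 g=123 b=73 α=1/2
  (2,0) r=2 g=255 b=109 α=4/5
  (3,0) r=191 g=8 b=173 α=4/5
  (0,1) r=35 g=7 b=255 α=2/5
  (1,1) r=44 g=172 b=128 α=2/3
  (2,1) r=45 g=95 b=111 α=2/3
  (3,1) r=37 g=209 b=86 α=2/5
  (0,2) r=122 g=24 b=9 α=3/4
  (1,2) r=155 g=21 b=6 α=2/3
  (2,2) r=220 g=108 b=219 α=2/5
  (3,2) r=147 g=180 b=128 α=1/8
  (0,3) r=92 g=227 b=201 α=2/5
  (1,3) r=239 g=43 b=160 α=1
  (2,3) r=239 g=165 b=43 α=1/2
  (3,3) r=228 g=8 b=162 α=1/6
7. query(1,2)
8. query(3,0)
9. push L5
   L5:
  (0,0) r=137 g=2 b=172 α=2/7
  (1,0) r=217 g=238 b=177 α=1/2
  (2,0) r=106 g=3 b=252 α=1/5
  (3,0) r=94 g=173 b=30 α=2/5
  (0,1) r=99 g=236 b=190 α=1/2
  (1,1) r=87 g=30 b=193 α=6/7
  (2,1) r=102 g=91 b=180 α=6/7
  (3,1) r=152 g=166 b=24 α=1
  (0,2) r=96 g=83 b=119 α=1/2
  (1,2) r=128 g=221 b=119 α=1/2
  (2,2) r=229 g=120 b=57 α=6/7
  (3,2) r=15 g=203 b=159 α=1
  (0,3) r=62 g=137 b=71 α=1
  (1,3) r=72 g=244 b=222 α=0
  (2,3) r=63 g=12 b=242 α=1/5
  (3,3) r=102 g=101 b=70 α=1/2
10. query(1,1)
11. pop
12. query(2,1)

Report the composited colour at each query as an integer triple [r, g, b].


query (2,2) [L1,L2] — begin 0,0,0
+L1 (α=2/3) → [422/3, 24, 166/3]
+L2 (α=3/5) → [2878/15, 603/5, 124/3]
rounded: [192, 121, 41]

(0,0) stack=L1,L2,L3; from [0,0,0]:
+L1 (α=5/6) → [170/3, 1145/6, 235/2]
+L2 (α=2/3) → [1370/9, 3521/18, 249/2]
+L3 (α=5/8) → [4115/24, 8021/48, 2847/16]
rounded: [171, 167, 178]

(1,2) stack=L1,L2,L3,L4; from [0,0,0]:
L1 α=1/5: [124/5, 191/5, 39]
L2 α=1/4: [158/5, 247/5, 137/2]
L3 α=1/3: [367/5, 784/15, 256/3]
L4 α=2/3: [639/5, 1414/45, 292/9]
→ [128, 31, 32]

at x=3,y=0 over L1,L2,L3,L4:
L1 α=1/4: [113/4, 67/4, 87/2]
L2 α=1/3: [193/2, 575/6, 94/3]
L3 α=1/2: [529/4, 1193/12, 248/3]
L4 α=4/5: [717/4, 1577/60, 2324/15]
= [179, 26, 155]

(1,1) stack=L1,L2,L3,L4,L5; from [0,0,0]:
after L1 α=4/5: [12/5, 488/5, 728/5]
after L2 α=1/2: [416/5, 1673/10, 569/5]
after L3 α=0: [416/5, 1673/10, 569/5]
after L4 α=2/3: [856/15, 5113/30, 1849/15]
after L5 α=6/7: [8686/105, 10513/210, 19219/105]
= [83, 50, 183]

(2,1) stack=L1,L2,L3,L4; from [0,0,0]:
L1 α=4/5: [88/5, 624/5, 668/5]
L2 α=1: [189, 128, 116]
L3 α=3/5: [483/5, 874/5, 937/5]
L4 α=2/3: [311/5, 608/5, 2047/15]
→ [62, 122, 136]


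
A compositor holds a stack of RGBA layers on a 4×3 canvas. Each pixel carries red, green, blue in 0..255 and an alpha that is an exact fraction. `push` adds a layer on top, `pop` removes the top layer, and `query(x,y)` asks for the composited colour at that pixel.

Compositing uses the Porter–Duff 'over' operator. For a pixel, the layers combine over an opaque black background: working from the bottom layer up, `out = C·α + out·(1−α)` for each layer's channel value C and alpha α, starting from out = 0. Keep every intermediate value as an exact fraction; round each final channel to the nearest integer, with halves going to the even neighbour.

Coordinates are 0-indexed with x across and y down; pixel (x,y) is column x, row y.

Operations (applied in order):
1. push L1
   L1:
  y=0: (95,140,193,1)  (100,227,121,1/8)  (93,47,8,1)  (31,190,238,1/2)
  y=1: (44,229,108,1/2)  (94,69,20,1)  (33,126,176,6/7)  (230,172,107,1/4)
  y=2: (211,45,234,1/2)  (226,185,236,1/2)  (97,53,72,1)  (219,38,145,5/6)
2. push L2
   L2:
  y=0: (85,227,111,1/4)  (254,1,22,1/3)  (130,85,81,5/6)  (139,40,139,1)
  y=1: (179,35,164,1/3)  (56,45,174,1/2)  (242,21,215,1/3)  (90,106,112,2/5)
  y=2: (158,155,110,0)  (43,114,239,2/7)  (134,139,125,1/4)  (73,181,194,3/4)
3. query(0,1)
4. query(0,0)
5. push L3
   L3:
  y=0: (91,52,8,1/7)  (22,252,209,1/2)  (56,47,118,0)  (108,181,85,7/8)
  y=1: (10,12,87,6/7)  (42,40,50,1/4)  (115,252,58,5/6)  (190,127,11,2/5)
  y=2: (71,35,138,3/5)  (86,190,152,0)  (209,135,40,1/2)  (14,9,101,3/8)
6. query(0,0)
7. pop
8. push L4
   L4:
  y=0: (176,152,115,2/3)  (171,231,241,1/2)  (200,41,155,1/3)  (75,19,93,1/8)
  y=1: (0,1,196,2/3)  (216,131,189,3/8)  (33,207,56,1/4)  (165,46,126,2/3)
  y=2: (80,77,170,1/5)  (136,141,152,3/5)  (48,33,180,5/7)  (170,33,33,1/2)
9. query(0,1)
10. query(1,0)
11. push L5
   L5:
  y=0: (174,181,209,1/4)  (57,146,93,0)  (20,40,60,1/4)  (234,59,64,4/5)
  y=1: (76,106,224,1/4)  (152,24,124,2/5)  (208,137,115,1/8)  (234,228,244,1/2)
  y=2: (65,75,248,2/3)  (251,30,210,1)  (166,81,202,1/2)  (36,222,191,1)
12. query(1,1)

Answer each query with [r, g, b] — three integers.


(0,1) stack=L1,L2; from [0,0,0]:
after L1 α=1/2: [22, 229/2, 54]
after L2 α=1/3: [223/3, 88, 272/3]
rounded: [74, 88, 91]

at x=0,y=0 over L1,L2:
after L1 α=1: [95, 140, 193]
after L2 α=1/4: [185/2, 647/4, 345/2]
= [92, 162, 172]

at x=0,y=0 over L1,L2,L3:
L1 α=1: [95, 140, 193]
L2 α=1/4: [185/2, 647/4, 345/2]
L3 α=1/7: [646/7, 2045/14, 149]
= [92, 146, 149]

(0,1) stack=L1,L2,L4; from [0,0,0]:
L1 α=1/2: [22, 229/2, 54]
L2 α=1/3: [223/3, 88, 272/3]
L4 α=2/3: [223/9, 30, 1448/9]
rounded: [25, 30, 161]

at x=1,y=0 over L1,L2,L4:
+L1 (α=1/8) → [25/2, 227/8, 121/8]
+L2 (α=1/3) → [93, 77/4, 209/12]
+L4 (α=1/2) → [132, 1001/8, 3101/24]
= [132, 125, 129]

(1,1) stack=L1,L2,L4,L5; from [0,0,0]:
after L1 α=1: [94, 69, 20]
after L2 α=1/2: [75, 57, 97]
after L4 α=3/8: [1023/8, 339/4, 263/2]
after L5 α=2/5: [5501/40, 1209/20, 257/2]
rounded: [138, 60, 128]


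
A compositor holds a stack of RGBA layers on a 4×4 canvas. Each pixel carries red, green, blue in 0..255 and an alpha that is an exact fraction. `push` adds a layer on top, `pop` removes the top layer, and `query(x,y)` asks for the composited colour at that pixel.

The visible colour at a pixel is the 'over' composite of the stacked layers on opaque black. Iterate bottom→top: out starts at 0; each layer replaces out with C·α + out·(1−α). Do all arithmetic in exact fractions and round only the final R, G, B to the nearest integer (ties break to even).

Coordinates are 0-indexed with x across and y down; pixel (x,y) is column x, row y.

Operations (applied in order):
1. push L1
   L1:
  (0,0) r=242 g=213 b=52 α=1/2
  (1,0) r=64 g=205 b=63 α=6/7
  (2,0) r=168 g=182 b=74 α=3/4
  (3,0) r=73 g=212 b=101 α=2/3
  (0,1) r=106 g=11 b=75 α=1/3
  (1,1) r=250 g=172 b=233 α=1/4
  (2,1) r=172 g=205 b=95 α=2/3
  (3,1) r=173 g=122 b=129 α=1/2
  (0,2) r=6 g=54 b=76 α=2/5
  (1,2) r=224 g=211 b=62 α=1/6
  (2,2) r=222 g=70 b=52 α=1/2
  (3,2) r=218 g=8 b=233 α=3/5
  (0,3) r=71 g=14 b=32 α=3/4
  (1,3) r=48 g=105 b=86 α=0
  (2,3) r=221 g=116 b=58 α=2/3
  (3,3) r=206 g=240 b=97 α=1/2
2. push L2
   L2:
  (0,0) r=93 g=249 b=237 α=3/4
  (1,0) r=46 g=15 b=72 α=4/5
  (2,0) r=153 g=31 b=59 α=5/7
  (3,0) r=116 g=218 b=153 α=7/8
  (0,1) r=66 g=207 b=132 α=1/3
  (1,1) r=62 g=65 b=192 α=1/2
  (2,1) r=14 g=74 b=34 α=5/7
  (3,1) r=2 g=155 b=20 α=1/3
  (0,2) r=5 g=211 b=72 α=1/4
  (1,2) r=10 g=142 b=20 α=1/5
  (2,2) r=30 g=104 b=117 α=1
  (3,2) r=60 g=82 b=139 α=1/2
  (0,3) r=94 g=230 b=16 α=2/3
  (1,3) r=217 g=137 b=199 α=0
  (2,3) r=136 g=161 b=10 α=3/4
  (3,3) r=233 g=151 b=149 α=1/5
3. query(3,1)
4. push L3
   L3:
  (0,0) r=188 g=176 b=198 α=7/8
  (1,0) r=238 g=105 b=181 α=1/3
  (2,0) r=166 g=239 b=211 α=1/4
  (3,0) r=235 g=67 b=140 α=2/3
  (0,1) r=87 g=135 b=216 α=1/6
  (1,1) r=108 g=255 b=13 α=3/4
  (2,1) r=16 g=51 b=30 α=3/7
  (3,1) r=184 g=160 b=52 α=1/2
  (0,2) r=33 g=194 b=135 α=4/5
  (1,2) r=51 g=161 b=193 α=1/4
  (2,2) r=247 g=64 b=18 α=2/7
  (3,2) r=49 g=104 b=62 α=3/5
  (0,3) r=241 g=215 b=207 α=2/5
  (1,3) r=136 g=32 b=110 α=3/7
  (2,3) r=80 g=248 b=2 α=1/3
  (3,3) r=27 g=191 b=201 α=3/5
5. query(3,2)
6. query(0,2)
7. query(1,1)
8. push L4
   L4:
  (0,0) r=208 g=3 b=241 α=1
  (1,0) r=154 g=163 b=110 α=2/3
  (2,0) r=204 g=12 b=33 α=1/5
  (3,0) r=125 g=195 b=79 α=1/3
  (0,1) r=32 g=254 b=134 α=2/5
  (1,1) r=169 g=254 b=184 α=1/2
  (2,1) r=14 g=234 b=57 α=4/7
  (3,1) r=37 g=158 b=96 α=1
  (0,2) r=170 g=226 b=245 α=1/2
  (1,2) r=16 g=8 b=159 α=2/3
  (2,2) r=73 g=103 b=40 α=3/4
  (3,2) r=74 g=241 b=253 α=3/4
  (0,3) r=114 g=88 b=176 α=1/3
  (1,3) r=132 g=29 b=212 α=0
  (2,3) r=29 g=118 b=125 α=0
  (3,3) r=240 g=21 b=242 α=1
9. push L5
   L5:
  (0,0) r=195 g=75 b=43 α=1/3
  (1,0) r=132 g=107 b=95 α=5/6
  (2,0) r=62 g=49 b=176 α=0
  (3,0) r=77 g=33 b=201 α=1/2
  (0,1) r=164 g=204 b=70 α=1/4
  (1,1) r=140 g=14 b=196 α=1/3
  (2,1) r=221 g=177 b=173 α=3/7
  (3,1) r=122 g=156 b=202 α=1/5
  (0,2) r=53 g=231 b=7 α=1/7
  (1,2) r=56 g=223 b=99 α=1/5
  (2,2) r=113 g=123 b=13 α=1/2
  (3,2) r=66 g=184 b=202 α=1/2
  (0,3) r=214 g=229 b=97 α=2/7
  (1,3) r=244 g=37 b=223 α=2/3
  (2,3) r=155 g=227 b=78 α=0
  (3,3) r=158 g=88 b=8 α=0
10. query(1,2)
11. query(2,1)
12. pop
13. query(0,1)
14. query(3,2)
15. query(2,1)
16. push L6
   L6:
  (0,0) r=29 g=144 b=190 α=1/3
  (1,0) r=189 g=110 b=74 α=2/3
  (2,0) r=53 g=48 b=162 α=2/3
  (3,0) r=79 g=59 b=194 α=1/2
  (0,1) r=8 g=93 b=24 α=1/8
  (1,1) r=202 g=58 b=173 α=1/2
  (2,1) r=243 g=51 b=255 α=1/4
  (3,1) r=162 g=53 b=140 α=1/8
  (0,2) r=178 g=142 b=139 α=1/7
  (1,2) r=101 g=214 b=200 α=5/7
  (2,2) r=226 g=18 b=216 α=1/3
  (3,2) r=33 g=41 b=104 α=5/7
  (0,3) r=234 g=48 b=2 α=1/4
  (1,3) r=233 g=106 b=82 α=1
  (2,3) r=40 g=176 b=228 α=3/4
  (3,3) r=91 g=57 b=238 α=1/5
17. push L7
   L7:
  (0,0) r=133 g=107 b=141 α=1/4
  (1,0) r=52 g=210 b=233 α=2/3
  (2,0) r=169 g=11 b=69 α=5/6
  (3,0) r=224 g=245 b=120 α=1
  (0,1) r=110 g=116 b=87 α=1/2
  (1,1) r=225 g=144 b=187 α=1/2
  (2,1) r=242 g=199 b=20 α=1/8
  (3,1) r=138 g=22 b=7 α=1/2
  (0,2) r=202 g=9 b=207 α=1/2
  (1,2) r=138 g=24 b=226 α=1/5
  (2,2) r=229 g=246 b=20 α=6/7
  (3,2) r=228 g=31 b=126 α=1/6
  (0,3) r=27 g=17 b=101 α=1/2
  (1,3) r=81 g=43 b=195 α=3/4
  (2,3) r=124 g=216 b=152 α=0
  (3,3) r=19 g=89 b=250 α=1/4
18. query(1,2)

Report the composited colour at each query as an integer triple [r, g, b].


(3,1) stack=L1,L2; from [0,0,0]:
+L1 (α=1/2) → [173/2, 61, 129/2]
+L2 (α=1/3) → [175/3, 277/3, 149/3]
rounded: [58, 92, 50]

(3,2) stack=L1,L2,L3; from [0,0,0]:
after L1 α=3/5: [654/5, 24/5, 699/5]
after L2 α=1/2: [477/5, 217/5, 697/5]
after L3 α=3/5: [1689/25, 1994/25, 2324/25]
= [68, 80, 93]

query (0,2) [L1,L2,L3] — begin 0,0,0
after L1 α=2/5: [12/5, 108/5, 152/5]
after L2 α=1/4: [61/20, 1379/20, 204/5]
after L3 α=4/5: [2701/100, 16899/100, 2904/25]
→ [27, 169, 116]

at x=1,y=1 over L1,L2,L3:
+L1 (α=1/4) → [125/2, 43, 233/4]
+L2 (α=1/2) → [249/4, 54, 1001/8]
+L3 (α=3/4) → [1545/16, 819/4, 1313/32]
rounded: [97, 205, 41]

at x=1,y=2 over L1,L2,L3,L4,L5:
+L1 (α=1/6) → [112/3, 211/6, 31/3]
+L2 (α=1/5) → [478/15, 848/15, 184/15]
+L3 (α=1/4) → [733/20, 1653/20, 1149/20]
+L4 (α=2/3) → [1373/60, 1973/60, 2503/20]
+L5 (α=1/5) → [2213/75, 5318/75, 2998/25]
rounded: [30, 71, 120]

at x=2,y=1 over L1,L2,L3,L4,L5:
L1 α=2/3: [344/3, 410/3, 190/3]
L2 α=5/7: [898/21, 1930/21, 890/21]
L3 α=3/7: [4600/147, 10933/147, 5450/147]
L4 α=4/7: [7344/343, 56797/343, 16622/343]
L5 α=3/7: [256785/2401, 409321/2401, 244505/2401]
rounded: [107, 170, 102]

at x=0,y=1 over L1,L2,L3,L4:
+L1 (α=1/3) → [106/3, 11/3, 25]
+L2 (α=1/3) → [410/9, 643/9, 182/3]
+L3 (α=1/6) → [2833/54, 2215/27, 779/9]
+L4 (α=2/5) → [797/18, 6787/45, 1583/15]
rounded: [44, 151, 106]

at x=3,y=2 over L1,L2,L3,L4:
after L1 α=3/5: [654/5, 24/5, 699/5]
after L2 α=1/2: [477/5, 217/5, 697/5]
after L3 α=3/5: [1689/25, 1994/25, 2324/25]
after L4 α=3/4: [7239/100, 20069/100, 21299/100]
→ [72, 201, 213]

(2,1) stack=L1,L2,L3,L4; from [0,0,0]:
+L1 (α=2/3) → [344/3, 410/3, 190/3]
+L2 (α=5/7) → [898/21, 1930/21, 890/21]
+L3 (α=3/7) → [4600/147, 10933/147, 5450/147]
+L4 (α=4/7) → [7344/343, 56797/343, 16622/343]
→ [21, 166, 48]

(1,2) stack=L1,L2,L3,L4,L6,L7; from [0,0,0]:
after L1 α=1/6: [112/3, 211/6, 31/3]
after L2 α=1/5: [478/15, 848/15, 184/15]
after L3 α=1/4: [733/20, 1653/20, 1149/20]
after L4 α=2/3: [1373/60, 1973/60, 2503/20]
after L6 α=5/7: [16523/210, 34073/210, 12503/70]
after L7 α=1/5: [47536/525, 70666/525, 32916/175]
→ [91, 135, 188]


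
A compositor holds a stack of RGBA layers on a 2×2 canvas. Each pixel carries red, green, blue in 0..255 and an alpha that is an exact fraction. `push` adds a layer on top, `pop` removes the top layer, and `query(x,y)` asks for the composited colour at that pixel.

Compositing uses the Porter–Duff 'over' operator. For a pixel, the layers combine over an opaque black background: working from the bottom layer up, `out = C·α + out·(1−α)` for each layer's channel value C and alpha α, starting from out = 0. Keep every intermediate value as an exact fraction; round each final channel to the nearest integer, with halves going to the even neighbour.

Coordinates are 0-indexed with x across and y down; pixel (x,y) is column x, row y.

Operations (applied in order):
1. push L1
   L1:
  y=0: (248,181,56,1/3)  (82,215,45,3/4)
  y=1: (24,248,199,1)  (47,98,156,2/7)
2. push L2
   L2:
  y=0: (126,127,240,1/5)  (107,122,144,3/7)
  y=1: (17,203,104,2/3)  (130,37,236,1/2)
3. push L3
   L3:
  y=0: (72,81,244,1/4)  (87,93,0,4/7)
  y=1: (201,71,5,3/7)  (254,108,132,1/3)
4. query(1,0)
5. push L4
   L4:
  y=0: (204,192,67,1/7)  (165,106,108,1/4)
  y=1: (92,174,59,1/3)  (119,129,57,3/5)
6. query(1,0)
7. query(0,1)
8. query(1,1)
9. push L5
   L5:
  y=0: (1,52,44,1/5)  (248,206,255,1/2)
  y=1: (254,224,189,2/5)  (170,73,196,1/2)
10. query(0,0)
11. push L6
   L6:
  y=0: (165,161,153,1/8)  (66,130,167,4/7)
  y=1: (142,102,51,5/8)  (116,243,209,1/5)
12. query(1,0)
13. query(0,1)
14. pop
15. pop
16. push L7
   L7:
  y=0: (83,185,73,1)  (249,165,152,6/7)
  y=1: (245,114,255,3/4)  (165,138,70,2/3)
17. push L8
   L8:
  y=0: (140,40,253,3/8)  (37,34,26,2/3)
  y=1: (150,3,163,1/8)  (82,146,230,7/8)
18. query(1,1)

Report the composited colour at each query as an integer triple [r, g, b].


query (1,0) [L1,L2,L3] — begin 0,0,0
L1 α=3/4: [123/2, 645/4, 135/4]
L2 α=3/7: [81, 1011/7, 81]
L3 α=4/7: [591/7, 5637/49, 243/7]
= [84, 115, 35]

query (1,0) [L1,L2,L3,L4] — begin 0,0,0
after L1 α=3/4: [123/2, 645/4, 135/4]
after L2 α=3/7: [81, 1011/7, 81]
after L3 α=4/7: [591/7, 5637/49, 243/7]
after L4 α=1/4: [732/7, 22105/196, 1485/28]
rounded: [105, 113, 53]

at x=0,y=1 over L1,L2,L3,L4:
after L1 α=1: [24, 248, 199]
after L2 α=2/3: [58/3, 218, 407/3]
after L3 α=3/7: [2041/21, 155, 239/3]
after L4 α=1/3: [6014/63, 484/3, 655/9]
→ [95, 161, 73]

at x=1,y=1 over L1,L2,L3,L4:
+L1 (α=2/7) → [94/7, 28, 312/7]
+L2 (α=1/2) → [502/7, 65/2, 982/7]
+L3 (α=1/3) → [2782/21, 173/3, 2888/21]
+L4 (α=3/5) → [13061/105, 1507/15, 9367/105]
→ [124, 100, 89]

at x=0,y=0 over L1,L2,L3,L4,L5:
after L1 α=1/3: [248/3, 181/3, 56/3]
after L2 α=1/5: [274/3, 221/3, 944/15]
after L3 α=1/4: [173/2, 151/2, 541/5]
after L4 α=1/7: [723/7, 645/7, 3581/35]
after L5 α=1/5: [2899/35, 2944/35, 15864/175]
= [83, 84, 91]

(1,0) stack=L1,L2,L3,L4,L5,L6; from [0,0,0]:
L1 α=3/4: [123/2, 645/4, 135/4]
L2 α=3/7: [81, 1011/7, 81]
L3 α=4/7: [591/7, 5637/49, 243/7]
L4 α=1/4: [732/7, 22105/196, 1485/28]
L5 α=1/2: [1234/7, 62481/392, 8625/56]
L6 α=4/7: [5550/49, 391283/2744, 63283/392]
→ [113, 143, 161]

at x=0,y=1 over L1,L2,L3,L4,L5,L6:
L1 α=1: [24, 248, 199]
L2 α=2/3: [58/3, 218, 407/3]
L3 α=3/7: [2041/21, 155, 239/3]
L4 α=1/3: [6014/63, 484/3, 655/9]
L5 α=2/5: [16682/105, 932/5, 1789/15]
L6 α=5/8: [10383/70, 2673/20, 383/5]
= [148, 134, 77]

(1,1) stack=L1,L2,L3,L4,L7,L8; from [0,0,0]:
after L1 α=2/7: [94/7, 28, 312/7]
after L2 α=1/2: [502/7, 65/2, 982/7]
after L3 α=1/3: [2782/21, 173/3, 2888/21]
after L4 α=3/5: [13061/105, 1507/15, 9367/105]
after L7 α=2/3: [47711/315, 5647/45, 24067/315]
after L8 α=7/8: [228521/2520, 51637/360, 531217/2520]
rounded: [91, 143, 211]


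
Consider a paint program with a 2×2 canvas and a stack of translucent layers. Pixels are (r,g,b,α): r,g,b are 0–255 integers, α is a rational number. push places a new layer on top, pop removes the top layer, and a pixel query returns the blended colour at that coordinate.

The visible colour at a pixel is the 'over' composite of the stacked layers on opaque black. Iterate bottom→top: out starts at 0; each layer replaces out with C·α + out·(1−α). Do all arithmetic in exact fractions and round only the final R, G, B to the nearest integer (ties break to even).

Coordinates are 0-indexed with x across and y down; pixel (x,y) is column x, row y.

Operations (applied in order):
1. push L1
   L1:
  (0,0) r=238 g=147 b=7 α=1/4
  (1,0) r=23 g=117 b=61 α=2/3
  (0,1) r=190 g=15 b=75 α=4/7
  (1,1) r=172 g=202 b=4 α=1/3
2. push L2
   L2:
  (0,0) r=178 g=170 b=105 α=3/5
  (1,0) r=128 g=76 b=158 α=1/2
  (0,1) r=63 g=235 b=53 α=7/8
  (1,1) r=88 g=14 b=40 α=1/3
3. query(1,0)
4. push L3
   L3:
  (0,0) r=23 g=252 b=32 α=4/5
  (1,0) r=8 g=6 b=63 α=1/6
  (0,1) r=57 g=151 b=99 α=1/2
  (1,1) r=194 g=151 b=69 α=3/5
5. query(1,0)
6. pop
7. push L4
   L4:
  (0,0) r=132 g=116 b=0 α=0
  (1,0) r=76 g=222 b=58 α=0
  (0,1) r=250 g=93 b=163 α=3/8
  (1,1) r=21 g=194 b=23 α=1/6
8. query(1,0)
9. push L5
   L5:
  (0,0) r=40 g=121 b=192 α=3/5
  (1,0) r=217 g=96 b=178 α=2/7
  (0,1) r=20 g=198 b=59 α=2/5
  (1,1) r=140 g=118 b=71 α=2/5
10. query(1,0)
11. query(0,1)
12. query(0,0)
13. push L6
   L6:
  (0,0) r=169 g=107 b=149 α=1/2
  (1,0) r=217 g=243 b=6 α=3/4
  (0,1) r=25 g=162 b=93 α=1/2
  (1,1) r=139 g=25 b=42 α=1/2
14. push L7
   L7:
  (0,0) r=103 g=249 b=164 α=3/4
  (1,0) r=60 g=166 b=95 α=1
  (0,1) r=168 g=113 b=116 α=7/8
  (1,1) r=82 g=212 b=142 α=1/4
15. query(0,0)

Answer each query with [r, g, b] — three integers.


at x=1,y=0 over L1,L2:
+L1 (α=2/3) → [46/3, 78, 122/3]
+L2 (α=1/2) → [215/3, 77, 298/3]
rounded: [72, 77, 99]

(1,0) stack=L1,L2,L3; from [0,0,0]:
+L1 (α=2/3) → [46/3, 78, 122/3]
+L2 (α=1/2) → [215/3, 77, 298/3]
+L3 (α=1/6) → [1099/18, 391/6, 1679/18]
rounded: [61, 65, 93]

(1,0) stack=L1,L2,L4; from [0,0,0]:
L1 α=2/3: [46/3, 78, 122/3]
L2 α=1/2: [215/3, 77, 298/3]
L4 α=0: [215/3, 77, 298/3]
rounded: [72, 77, 99]

query (1,0) [L1,L2,L4,L5] — begin 0,0,0
after L1 α=2/3: [46/3, 78, 122/3]
after L2 α=1/2: [215/3, 77, 298/3]
after L4 α=0: [215/3, 77, 298/3]
after L5 α=2/7: [2377/21, 577/7, 2558/21]
= [113, 82, 122]

at x=0,y=1 over L1,L2,L4,L5:
L1 α=4/7: [760/7, 60/7, 300/7]
L2 α=7/8: [3847/56, 11575/56, 2897/56]
L4 α=3/8: [61235/448, 73499/448, 41869/448]
L5 α=2/5: [40325/448, 79581/448, 178471/2240]
→ [90, 178, 80]

at x=0,y=0 over L1,L2,L4,L5:
L1 α=1/4: [119/2, 147/4, 7/4]
L2 α=3/5: [653/5, 1167/10, 637/10]
L4 α=0: [653/5, 1167/10, 637/10]
L5 α=3/5: [1906/25, 2982/25, 3517/25]
→ [76, 119, 141]

(0,0) stack=L1,L2,L4,L5,L6,L7; from [0,0,0]:
+L1 (α=1/4) → [119/2, 147/4, 7/4]
+L2 (α=3/5) → [653/5, 1167/10, 637/10]
+L4 (α=0) → [653/5, 1167/10, 637/10]
+L5 (α=3/5) → [1906/25, 2982/25, 3517/25]
+L6 (α=1/2) → [6131/50, 5657/50, 3621/25]
+L7 (α=3/4) → [21581/200, 43007/200, 15921/100]
→ [108, 215, 159]


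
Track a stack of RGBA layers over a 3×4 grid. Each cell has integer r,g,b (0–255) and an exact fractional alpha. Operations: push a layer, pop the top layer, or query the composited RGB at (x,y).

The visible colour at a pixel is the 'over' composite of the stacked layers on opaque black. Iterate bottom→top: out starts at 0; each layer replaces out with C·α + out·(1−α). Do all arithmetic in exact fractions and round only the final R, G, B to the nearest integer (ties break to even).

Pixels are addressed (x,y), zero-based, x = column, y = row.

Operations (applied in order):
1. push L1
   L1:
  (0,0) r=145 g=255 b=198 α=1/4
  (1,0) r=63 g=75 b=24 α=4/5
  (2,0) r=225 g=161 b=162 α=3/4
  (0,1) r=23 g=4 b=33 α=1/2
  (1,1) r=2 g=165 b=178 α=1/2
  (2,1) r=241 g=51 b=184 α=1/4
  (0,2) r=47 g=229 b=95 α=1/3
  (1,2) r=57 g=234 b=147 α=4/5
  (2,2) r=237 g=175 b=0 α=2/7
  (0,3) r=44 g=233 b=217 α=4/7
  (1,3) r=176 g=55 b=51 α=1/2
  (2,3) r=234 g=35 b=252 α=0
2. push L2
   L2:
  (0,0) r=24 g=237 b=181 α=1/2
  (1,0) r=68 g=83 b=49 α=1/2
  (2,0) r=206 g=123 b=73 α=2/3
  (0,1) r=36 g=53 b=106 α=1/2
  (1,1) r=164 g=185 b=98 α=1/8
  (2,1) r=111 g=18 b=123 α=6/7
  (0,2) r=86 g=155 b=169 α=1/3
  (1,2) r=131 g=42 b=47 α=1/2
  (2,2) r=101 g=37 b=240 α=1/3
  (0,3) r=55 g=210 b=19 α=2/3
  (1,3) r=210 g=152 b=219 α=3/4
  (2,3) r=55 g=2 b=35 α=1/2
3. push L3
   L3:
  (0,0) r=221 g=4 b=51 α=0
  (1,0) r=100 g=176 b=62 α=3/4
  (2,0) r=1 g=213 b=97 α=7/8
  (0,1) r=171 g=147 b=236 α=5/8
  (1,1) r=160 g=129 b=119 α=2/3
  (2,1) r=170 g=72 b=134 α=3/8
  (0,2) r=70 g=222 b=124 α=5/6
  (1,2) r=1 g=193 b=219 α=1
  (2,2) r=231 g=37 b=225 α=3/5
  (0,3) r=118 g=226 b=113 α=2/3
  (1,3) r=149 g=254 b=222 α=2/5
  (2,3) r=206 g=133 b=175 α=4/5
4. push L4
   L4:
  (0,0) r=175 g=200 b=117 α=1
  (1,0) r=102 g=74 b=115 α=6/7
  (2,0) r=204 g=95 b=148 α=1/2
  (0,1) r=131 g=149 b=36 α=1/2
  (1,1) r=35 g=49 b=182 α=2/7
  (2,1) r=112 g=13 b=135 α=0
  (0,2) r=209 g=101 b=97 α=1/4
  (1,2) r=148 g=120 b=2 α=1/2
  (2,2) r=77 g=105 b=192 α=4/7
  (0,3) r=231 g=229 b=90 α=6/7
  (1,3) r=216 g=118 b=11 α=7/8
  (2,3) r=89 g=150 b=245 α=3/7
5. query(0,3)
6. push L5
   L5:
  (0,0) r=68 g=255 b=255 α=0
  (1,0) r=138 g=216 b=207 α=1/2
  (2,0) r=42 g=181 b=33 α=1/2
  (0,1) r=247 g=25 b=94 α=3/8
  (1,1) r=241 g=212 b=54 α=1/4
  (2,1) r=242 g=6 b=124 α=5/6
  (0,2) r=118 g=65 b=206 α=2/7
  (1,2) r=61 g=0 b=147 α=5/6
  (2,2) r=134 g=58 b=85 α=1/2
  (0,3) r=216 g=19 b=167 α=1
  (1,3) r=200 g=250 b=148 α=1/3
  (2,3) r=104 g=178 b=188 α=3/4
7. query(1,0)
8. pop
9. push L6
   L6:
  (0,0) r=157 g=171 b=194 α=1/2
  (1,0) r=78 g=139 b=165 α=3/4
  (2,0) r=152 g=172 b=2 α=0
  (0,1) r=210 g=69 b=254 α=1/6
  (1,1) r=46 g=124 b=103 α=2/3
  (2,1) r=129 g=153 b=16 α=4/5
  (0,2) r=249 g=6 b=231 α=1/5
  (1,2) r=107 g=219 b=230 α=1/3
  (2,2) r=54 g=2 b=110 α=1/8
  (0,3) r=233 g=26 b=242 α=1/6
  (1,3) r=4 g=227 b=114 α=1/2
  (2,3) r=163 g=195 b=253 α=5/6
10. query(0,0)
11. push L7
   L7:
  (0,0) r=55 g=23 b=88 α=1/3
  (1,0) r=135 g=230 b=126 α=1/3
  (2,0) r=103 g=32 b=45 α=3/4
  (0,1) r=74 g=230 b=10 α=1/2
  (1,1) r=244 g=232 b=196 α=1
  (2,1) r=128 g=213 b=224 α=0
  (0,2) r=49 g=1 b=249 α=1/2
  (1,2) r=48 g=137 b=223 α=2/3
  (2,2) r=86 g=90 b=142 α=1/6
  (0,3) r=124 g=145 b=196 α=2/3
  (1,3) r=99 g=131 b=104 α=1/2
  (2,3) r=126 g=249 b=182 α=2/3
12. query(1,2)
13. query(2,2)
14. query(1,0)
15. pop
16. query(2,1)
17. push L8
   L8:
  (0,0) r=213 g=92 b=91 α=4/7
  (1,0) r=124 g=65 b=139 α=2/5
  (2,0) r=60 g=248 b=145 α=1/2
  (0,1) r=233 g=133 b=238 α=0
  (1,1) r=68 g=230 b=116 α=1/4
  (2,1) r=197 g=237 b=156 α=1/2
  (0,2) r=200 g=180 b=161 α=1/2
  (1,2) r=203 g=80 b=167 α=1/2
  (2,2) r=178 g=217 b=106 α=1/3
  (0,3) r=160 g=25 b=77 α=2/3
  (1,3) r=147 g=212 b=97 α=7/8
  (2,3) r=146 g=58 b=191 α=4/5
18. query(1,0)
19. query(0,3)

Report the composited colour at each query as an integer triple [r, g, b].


at x=0,y=3 over L1,L2,L3,L4:
after L1 α=4/7: [176/7, 932/7, 124]
after L2 α=2/3: [946/21, 3872/21, 54]
after L3 α=2/3: [5902/63, 13364/63, 280/3]
after L4 α=6/7: [93220/441, 99926/441, 1900/21]
→ [211, 227, 90]

(1,0) stack=L1,L2,L3,L4,L5; from [0,0,0]:
+L1 (α=4/5) → [252/5, 60, 96/5]
+L2 (α=1/2) → [296/5, 143/2, 341/10]
+L3 (α=3/4) → [449/5, 1199/8, 2201/40]
+L4 (α=6/7) → [3509/35, 4751/56, 29801/280]
+L5 (α=1/2) → [8339/70, 16847/112, 87761/560]
→ [119, 150, 157]

at x=0,y=0 over L1,L2,L3,L4,L6:
after L1 α=1/4: [145/4, 255/4, 99/2]
after L2 α=1/2: [241/8, 1203/8, 461/4]
after L3 α=0: [241/8, 1203/8, 461/4]
after L4 α=1: [175, 200, 117]
after L6 α=1/2: [166, 371/2, 311/2]
→ [166, 186, 156]

query (1,2) [L1,L2,L3,L4,L6,L7] — begin 0,0,0
after L1 α=4/5: [228/5, 936/5, 588/5]
after L2 α=1/2: [883/10, 573/5, 823/10]
after L3 α=1: [1, 193, 219]
after L4 α=1/2: [149/2, 313/2, 221/2]
after L6 α=1/3: [256/3, 532/3, 451/3]
after L7 α=2/3: [544/9, 1354/9, 1789/9]
→ [60, 150, 199]

(2,2) stack=L1,L2,L3,L4,L6,L7; from [0,0,0]:
L1 α=2/7: [474/7, 50, 0]
L2 α=1/3: [1655/21, 137/3, 80]
L3 α=3/5: [17863/105, 607/15, 167]
L4 α=4/7: [28643/245, 2707/35, 1269/7]
L6 α=1/8: [30533/280, 2717/40, 1379/8]
L7 α=1/6: [11783/112, 3437/48, 2677/16]
= [105, 72, 167]

query (1,0) [L1,L2,L3,L4,L6,L7] — begin 0,0,0
L1 α=4/5: [252/5, 60, 96/5]
L2 α=1/2: [296/5, 143/2, 341/10]
L3 α=3/4: [449/5, 1199/8, 2201/40]
L4 α=6/7: [3509/35, 4751/56, 29801/280]
L6 α=3/4: [11699/140, 28103/224, 168401/1120]
L7 α=1/3: [21149/210, 53863/336, 238961/1680]
rounded: [101, 160, 142]

at x=2,y=1 over L1,L2,L3,L4,L6:
after L1 α=1/4: [241/4, 51/4, 46]
after L2 α=6/7: [415/4, 69/4, 112]
after L3 α=3/8: [4115/32, 1209/32, 481/4]
after L4 α=0: [4115/32, 1209/32, 481/4]
after L6 α=4/5: [20627/160, 20793/160, 737/20]
rounded: [129, 130, 37]

query (1,0) [L1,L2,L3,L4,L6,L8] — begin 0,0,0
after L1 α=4/5: [252/5, 60, 96/5]
after L2 α=1/2: [296/5, 143/2, 341/10]
after L3 α=3/4: [449/5, 1199/8, 2201/40]
after L4 α=6/7: [3509/35, 4751/56, 29801/280]
after L6 α=3/4: [11699/140, 28103/224, 168401/1120]
after L8 α=2/5: [69817/700, 113429/1120, 816563/5600]
= [100, 101, 146]

at x=0,y=3 over L1,L2,L3,L4,L6,L8:
after L1 α=4/7: [176/7, 932/7, 124]
after L2 α=2/3: [946/21, 3872/21, 54]
after L3 α=2/3: [5902/63, 13364/63, 280/3]
after L4 α=6/7: [93220/441, 99926/441, 1900/21]
after L6 α=1/6: [568853/2646, 255548/1323, 7291/63]
after L8 α=2/3: [1415573/7938, 321698/3969, 16993/189]
→ [178, 81, 90]


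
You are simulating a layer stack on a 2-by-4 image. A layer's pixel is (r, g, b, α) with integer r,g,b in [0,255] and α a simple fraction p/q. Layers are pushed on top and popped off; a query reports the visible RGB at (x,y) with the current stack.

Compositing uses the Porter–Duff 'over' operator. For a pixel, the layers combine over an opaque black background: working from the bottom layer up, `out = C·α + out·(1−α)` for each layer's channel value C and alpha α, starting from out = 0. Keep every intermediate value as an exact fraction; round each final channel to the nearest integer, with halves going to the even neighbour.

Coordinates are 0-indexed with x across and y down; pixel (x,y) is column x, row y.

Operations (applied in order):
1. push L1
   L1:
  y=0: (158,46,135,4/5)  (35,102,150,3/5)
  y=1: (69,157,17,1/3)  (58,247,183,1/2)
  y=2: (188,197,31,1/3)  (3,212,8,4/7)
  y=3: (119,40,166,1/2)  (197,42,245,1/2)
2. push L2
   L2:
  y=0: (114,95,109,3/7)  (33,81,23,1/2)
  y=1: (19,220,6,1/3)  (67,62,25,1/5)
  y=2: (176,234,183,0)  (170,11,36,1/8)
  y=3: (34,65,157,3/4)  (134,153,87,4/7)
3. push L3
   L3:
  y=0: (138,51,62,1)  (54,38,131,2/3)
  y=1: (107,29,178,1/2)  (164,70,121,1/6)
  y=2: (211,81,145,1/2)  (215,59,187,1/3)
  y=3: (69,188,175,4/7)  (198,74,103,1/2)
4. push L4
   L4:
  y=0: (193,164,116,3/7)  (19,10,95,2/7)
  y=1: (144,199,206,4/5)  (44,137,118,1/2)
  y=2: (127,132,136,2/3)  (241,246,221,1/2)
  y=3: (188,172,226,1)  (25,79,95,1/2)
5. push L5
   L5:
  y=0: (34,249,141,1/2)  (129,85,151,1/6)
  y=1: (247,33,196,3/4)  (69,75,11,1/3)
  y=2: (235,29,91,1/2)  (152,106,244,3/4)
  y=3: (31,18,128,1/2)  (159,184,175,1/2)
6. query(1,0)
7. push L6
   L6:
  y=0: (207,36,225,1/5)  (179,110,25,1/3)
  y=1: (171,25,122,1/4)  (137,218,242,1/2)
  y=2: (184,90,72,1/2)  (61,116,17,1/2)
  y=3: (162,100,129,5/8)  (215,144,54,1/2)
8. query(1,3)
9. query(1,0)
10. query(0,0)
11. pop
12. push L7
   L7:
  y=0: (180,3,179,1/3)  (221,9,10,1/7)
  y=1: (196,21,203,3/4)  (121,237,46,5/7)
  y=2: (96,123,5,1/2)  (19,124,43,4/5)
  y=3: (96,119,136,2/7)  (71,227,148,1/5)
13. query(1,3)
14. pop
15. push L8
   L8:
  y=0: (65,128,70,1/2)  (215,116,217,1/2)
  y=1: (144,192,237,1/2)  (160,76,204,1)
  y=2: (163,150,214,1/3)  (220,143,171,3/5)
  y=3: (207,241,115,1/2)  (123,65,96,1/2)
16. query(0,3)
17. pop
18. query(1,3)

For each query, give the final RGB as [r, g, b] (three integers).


query (1,0) [L1,L2,L3,L4,L5] — begin 0,0,0
after L1 α=3/5: [21, 306/5, 90]
after L2 α=1/2: [27, 711/10, 113/2]
after L3 α=2/3: [45, 1471/30, 637/6]
after L4 α=2/7: [263/7, 1591/42, 4325/42]
after L5 α=1/6: [1109/21, 11525/252, 27967/252]
= [53, 46, 111]

query (1,3) [L1,L2,L3,L4,L5,L6] — begin 0,0,0
L1 α=1/2: [197/2, 21, 245/2]
L2 α=4/7: [1663/14, 675/7, 1431/14]
L3 α=1/2: [4435/28, 1193/14, 2873/28]
L4 α=1/2: [5135/56, 2299/28, 5533/56]
L5 α=1/2: [14039/112, 7451/56, 15333/112]
L6 α=1/2: [38119/224, 15515/112, 21381/224]
= [170, 139, 95]

(1,0) stack=L1,L2,L3,L4,L5,L6; from [0,0,0]:
after L1 α=3/5: [21, 306/5, 90]
after L2 α=1/2: [27, 711/10, 113/2]
after L3 α=2/3: [45, 1471/30, 637/6]
after L4 α=2/7: [263/7, 1591/42, 4325/42]
after L5 α=1/6: [1109/21, 11525/252, 27967/252]
after L6 α=1/3: [5977/63, 25385/378, 31117/378]
rounded: [95, 67, 82]

at x=0,y=0 over L1,L2,L3,L4,L5,L6:
+L1 (α=4/5) → [632/5, 184/5, 108]
+L2 (α=3/7) → [4238/35, 2161/35, 759/7]
+L3 (α=1) → [138, 51, 62]
+L4 (α=3/7) → [1131/7, 696/7, 596/7]
+L5 (α=1/2) → [1369/14, 2439/14, 1583/14]
+L6 (α=1/5) → [4187/35, 1026/7, 4741/35]
rounded: [120, 147, 135]

(1,3) stack=L1,L2,L3,L4,L5,L7; from [0,0,0]:
+L1 (α=1/2) → [197/2, 21, 245/2]
+L2 (α=4/7) → [1663/14, 675/7, 1431/14]
+L3 (α=1/2) → [4435/28, 1193/14, 2873/28]
+L4 (α=1/2) → [5135/56, 2299/28, 5533/56]
+L5 (α=1/2) → [14039/112, 7451/56, 15333/112]
+L7 (α=1/5) → [16027/140, 10629/70, 19477/140]
rounded: [114, 152, 139]

query (0,3) [L1,L2,L3,L4,L5,L8] — begin 0,0,0
+L1 (α=1/2) → [119/2, 20, 83]
+L2 (α=3/4) → [323/8, 215/4, 277/2]
+L3 (α=4/7) → [3177/56, 3653/28, 2231/14]
+L4 (α=1) → [188, 172, 226]
+L5 (α=1/2) → [219/2, 95, 177]
+L8 (α=1/2) → [633/4, 168, 146]
= [158, 168, 146]

(1,3) stack=L1,L2,L3,L4,L5; from [0,0,0]:
+L1 (α=1/2) → [197/2, 21, 245/2]
+L2 (α=4/7) → [1663/14, 675/7, 1431/14]
+L3 (α=1/2) → [4435/28, 1193/14, 2873/28]
+L4 (α=1/2) → [5135/56, 2299/28, 5533/56]
+L5 (α=1/2) → [14039/112, 7451/56, 15333/112]
rounded: [125, 133, 137]


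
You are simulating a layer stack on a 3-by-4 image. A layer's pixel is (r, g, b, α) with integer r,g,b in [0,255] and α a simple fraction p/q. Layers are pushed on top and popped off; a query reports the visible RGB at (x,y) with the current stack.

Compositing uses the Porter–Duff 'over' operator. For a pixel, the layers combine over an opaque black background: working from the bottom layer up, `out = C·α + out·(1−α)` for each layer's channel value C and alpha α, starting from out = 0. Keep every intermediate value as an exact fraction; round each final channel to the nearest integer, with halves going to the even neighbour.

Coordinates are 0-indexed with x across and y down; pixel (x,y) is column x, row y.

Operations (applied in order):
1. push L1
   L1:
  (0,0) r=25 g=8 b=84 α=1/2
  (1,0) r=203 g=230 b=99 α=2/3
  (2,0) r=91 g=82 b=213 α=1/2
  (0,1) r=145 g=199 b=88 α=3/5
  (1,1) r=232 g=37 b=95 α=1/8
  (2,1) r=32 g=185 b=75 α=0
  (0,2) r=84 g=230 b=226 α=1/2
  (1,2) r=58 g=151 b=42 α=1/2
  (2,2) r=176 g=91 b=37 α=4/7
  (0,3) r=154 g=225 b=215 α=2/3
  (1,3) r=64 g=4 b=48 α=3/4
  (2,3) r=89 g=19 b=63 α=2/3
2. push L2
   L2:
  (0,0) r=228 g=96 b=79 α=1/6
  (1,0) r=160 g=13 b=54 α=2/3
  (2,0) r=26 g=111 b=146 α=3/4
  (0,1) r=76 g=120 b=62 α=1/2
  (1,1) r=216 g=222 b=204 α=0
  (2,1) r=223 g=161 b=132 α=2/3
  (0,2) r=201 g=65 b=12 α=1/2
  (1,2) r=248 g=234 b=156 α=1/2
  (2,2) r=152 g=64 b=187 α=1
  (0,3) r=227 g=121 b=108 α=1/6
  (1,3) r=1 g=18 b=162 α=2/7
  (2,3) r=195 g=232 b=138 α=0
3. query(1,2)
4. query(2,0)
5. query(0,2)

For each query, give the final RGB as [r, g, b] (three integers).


query (1,2) [L1,L2] — begin 0,0,0
after L1 α=1/2: [29, 151/2, 21]
after L2 α=1/2: [277/2, 619/4, 177/2]
→ [138, 155, 88]

query (2,0) [L1,L2] — begin 0,0,0
L1 α=1/2: [91/2, 41, 213/2]
L2 α=3/4: [247/8, 187/2, 1089/8]
→ [31, 94, 136]

(0,2) stack=L1,L2; from [0,0,0]:
after L1 α=1/2: [42, 115, 113]
after L2 α=1/2: [243/2, 90, 125/2]
→ [122, 90, 62]


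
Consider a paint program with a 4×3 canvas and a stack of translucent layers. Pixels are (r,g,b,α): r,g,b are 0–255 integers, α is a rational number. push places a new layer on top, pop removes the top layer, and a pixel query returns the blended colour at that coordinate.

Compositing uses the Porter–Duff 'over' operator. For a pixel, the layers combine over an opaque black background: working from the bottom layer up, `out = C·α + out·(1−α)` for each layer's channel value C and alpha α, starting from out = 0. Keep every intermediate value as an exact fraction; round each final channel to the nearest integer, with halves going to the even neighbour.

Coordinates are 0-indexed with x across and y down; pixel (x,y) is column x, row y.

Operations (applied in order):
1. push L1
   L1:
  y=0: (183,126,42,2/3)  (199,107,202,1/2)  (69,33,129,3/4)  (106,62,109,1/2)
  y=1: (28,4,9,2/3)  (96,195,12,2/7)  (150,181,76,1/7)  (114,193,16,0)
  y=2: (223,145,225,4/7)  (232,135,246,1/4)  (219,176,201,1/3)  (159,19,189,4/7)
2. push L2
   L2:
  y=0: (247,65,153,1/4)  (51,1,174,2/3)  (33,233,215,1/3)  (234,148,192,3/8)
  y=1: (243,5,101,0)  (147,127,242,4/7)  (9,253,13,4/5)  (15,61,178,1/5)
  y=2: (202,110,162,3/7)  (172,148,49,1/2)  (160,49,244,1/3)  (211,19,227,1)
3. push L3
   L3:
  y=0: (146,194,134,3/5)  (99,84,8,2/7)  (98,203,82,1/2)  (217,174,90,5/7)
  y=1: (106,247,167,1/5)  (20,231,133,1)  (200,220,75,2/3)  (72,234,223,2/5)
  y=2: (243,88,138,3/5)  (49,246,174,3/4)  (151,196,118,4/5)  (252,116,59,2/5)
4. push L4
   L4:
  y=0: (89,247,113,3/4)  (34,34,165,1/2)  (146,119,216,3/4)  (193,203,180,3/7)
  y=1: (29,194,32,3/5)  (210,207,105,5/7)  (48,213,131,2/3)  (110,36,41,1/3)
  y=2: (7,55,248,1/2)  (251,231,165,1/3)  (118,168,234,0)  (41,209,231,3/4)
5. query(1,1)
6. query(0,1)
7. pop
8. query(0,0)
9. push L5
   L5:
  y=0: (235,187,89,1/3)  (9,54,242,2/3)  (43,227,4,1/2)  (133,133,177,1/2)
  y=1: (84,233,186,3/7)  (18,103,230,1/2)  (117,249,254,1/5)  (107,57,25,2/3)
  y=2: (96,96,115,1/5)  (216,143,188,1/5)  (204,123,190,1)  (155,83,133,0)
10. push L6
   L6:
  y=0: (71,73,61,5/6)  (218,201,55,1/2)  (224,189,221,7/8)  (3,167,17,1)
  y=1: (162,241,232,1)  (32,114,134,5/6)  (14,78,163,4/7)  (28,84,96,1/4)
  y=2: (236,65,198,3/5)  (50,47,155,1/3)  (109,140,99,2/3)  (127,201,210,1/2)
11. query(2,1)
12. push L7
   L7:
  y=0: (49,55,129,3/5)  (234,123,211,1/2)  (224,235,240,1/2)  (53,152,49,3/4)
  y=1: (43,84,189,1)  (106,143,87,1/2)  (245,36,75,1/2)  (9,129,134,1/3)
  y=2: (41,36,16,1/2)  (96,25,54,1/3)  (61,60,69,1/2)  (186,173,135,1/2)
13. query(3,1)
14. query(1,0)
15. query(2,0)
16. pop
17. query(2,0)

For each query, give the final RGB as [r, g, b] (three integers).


at x=1,y=1 over L1,L2,L3,L4:
L1 α=2/7: [192/7, 390/7, 24/7]
L2 α=4/7: [4692/49, 4726/49, 6848/49]
L3 α=1: [20, 231, 133]
L4 α=5/7: [1090/7, 1497/7, 113]
rounded: [156, 214, 113]

at x=0,y=1 over L1,L2,L3,L4:
+L1 (α=2/3) → [56/3, 8/3, 6]
+L2 (α=0) → [56/3, 8/3, 6]
+L3 (α=1/5) → [542/15, 773/15, 191/5]
+L4 (α=3/5) → [2389/75, 10276/75, 862/25]
→ [32, 137, 34]

at x=0,y=0 over L1,L2,L3:
+L1 (α=2/3) → [122, 84, 28]
+L2 (α=1/4) → [613/4, 317/4, 237/4]
+L3 (α=3/5) → [1489/10, 1481/10, 1041/10]
rounded: [149, 148, 104]

at x=2,y=1 over L1,L2,L3,L5,L6:
after L1 α=1/7: [150/7, 181/7, 76/7]
after L2 α=4/5: [402/35, 1453/7, 88/7]
after L3 α=2/3: [14402/105, 1511/7, 1138/21]
after L5 α=1/5: [69893/525, 7787/35, 9886/105]
after L6 α=4/7: [79693/1225, 34281/245, 32706/245]
→ [65, 140, 133]

query (3,1) [L1,L2,L3,L5,L6,L7] — begin 0,0,0
L1 α=0: [0, 0, 0]
L2 α=1/5: [3, 61/5, 178/5]
L3 α=2/5: [153/5, 2523/25, 2764/25]
L5 α=2/3: [1223/15, 1791/25, 1338/25]
L6 α=1/4: [1363/20, 7473/100, 3207/50]
L7 α=1/3: [1453/30, 4641/50, 6557/75]
rounded: [48, 93, 87]

(1,0) stack=L1,L2,L3,L5,L6,L7; from [0,0,0]:
+L1 (α=1/2) → [199/2, 107/2, 101]
+L2 (α=2/3) → [403/6, 37/2, 449/3]
+L3 (α=2/7) → [3203/42, 521/14, 2293/21]
+L5 (α=2/3) → [3959/126, 2033/42, 12457/63]
+L6 (α=1/2) → [31427/252, 10475/84, 7961/63]
+L7 (α=1/2) → [90395/504, 20807/168, 10627/63]
rounded: [179, 124, 169]

(2,0) stack=L1,L2,L3,L5,L6,L7; from [0,0,0]:
after L1 α=3/4: [207/4, 99/4, 387/4]
after L2 α=1/3: [91/2, 565/6, 817/6]
after L3 α=1/2: [287/4, 1783/12, 1309/12]
after L5 α=1/2: [459/8, 4507/24, 1357/24]
after L6 α=7/8: [13003/64, 36259/192, 38485/192]
after L7 α=1/2: [27339/128, 81379/384, 84565/384]
→ [214, 212, 220]

(2,0) stack=L1,L2,L3,L5,L6; from [0,0,0]:
after L1 α=3/4: [207/4, 99/4, 387/4]
after L2 α=1/3: [91/2, 565/6, 817/6]
after L3 α=1/2: [287/4, 1783/12, 1309/12]
after L5 α=1/2: [459/8, 4507/24, 1357/24]
after L6 α=7/8: [13003/64, 36259/192, 38485/192]
→ [203, 189, 200]


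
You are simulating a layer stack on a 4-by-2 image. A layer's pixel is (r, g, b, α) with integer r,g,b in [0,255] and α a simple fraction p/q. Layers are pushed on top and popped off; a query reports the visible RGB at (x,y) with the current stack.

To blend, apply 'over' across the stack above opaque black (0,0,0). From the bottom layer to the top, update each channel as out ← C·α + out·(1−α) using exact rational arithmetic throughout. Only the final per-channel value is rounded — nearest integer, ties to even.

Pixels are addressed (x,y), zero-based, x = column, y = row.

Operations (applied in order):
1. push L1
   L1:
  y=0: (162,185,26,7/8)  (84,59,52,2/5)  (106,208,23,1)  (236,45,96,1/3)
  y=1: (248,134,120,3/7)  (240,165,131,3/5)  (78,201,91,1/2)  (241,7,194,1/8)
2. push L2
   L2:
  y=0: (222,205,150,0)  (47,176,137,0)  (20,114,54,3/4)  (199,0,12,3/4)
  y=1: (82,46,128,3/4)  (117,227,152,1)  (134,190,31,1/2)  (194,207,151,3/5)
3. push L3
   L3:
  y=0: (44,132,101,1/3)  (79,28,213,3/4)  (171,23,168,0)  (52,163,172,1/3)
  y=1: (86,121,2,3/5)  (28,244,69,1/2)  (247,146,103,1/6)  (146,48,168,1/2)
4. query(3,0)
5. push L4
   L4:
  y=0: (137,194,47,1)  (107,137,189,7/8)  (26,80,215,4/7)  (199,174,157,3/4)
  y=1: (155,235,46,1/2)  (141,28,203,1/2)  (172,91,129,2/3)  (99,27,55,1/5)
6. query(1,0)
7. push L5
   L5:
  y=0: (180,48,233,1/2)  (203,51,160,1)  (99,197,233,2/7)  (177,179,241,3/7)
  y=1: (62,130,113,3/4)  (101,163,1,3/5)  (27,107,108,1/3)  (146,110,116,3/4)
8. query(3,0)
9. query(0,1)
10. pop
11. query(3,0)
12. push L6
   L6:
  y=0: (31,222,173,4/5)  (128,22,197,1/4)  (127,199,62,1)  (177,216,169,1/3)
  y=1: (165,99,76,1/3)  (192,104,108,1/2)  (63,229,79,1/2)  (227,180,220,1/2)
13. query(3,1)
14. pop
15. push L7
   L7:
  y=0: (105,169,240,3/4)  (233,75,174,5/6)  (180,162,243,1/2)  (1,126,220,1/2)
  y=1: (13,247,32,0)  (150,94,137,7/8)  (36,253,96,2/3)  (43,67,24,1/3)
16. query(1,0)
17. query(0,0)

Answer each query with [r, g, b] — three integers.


at x=3,y=0 over L1,L2,L3:
L1 α=1/3: [236/3, 15, 32]
L2 α=3/4: [2027/12, 15/4, 17]
L3 α=1/3: [2339/18, 341/6, 206/3]
rounded: [130, 57, 69]

query (1,0) [L1,L2,L3,L4] — begin 0,0,0
after L1 α=2/5: [168/5, 118/5, 104/5]
after L2 α=0: [168/5, 118/5, 104/5]
after L3 α=3/4: [1353/20, 269/10, 3299/20]
after L4 α=7/8: [16333/160, 9859/80, 29759/160]
= [102, 123, 186]

at x=3,y=0 over L1,L2,L3,L4,L5:
L1 α=1/3: [236/3, 15, 32]
L2 α=3/4: [2027/12, 15/4, 17]
L3 α=1/3: [2339/18, 341/6, 206/3]
L4 α=3/4: [13085/72, 3473/24, 1619/12]
L5 α=3/7: [22643/126, 6695/42, 3788/21]
rounded: [180, 159, 180]

query (0,1) [L1,L2,L3,L4,L5] — begin 0,0,0
L1 α=3/7: [744/7, 402/7, 360/7]
L2 α=3/4: [1233/14, 342/7, 762/7]
L3 α=3/5: [3039/35, 645/7, 1566/35]
L4 α=1/2: [4232/35, 1145/7, 1588/35]
L5 α=3/4: [5371/70, 3875/28, 13453/140]
= [77, 138, 96]

(3,0) stack=L1,L2,L3,L4; from [0,0,0]:
L1 α=1/3: [236/3, 15, 32]
L2 α=3/4: [2027/12, 15/4, 17]
L3 α=1/3: [2339/18, 341/6, 206/3]
L4 α=3/4: [13085/72, 3473/24, 1619/12]
rounded: [182, 145, 135]

at x=3,y=1 over L1,L2,L3,L4,L6:
after L1 α=1/8: [241/8, 7/8, 97/4]
after L2 α=3/5: [2569/20, 2491/20, 1003/10]
after L3 α=1/2: [5489/40, 3451/40, 2683/20]
after L4 α=1/5: [6479/50, 3721/50, 2958/25]
after L6 α=1/2: [17829/100, 12721/100, 4229/25]
= [178, 127, 169]

query (1,0) [L1,L2,L3,L4,L7] — begin 0,0,0
+L1 (α=2/5) → [168/5, 118/5, 104/5]
+L2 (α=0) → [168/5, 118/5, 104/5]
+L3 (α=3/4) → [1353/20, 269/10, 3299/20]
+L4 (α=7/8) → [16333/160, 9859/80, 29759/160]
+L7 (α=5/6) → [202733/960, 39859/480, 168959/960]
= [211, 83, 176]

(0,0) stack=L1,L2,L3,L4,L7; from [0,0,0]:
L1 α=7/8: [567/4, 1295/8, 91/4]
L2 α=0: [567/4, 1295/8, 91/4]
L3 α=1/3: [655/6, 1823/12, 293/6]
L4 α=1: [137, 194, 47]
L7 α=3/4: [113, 701/4, 767/4]
→ [113, 175, 192]
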